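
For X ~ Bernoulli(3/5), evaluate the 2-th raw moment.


For Bernoulli: X in {0,1}
E[X^2] = 0^2*(1-3/5) + 1^2*3/5 = 3/5

3/5


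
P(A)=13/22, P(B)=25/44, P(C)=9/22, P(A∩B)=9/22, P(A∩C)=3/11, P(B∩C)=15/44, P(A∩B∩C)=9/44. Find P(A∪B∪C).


P(A∪B∪C) = P(A)+P(B)+P(C) - P(AB)-P(AC)-P(BC) + P(ABC)
= 13/22+25/44+9/22 - 9/22-3/11-15/44 + 9/44
= 3/4

3/4


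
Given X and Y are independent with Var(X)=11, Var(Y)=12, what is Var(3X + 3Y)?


Independence => Cov(X,Y)=0
Var(3X + 3Y) = 3^2*Var(X) + 3^2*Var(Y)
= 9*11 + 9*12 = 207

207


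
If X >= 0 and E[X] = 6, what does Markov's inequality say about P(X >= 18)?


Markov: P(X >= a) <= E[X]/a
P(X >= 18) <= 6/18 = 1/3

1/3


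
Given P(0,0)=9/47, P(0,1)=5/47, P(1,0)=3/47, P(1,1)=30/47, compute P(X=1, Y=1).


Read from table: P(X=1, Y=1) = 30/47

30/47


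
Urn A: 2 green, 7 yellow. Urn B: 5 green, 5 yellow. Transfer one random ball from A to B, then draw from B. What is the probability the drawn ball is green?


P(transfer green) = 2/9; P(transfer yellow) = 7/9
If green transferred: Urn II has 6 green of 11, so P(green|green moved) = 6/11
If yellow transferred: Urn II has 5 green of 11, so P(green|yellow moved) = 5/11
By total probability: P(green) = 2/9*6/11 + 7/9*5/11 = 47/99

47/99


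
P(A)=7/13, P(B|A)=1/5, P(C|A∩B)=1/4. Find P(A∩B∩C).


P(A∩B∩C) = P(A) * P(B|A) * P(C|A∩B)
= 7/13 * 1/5 * 1/4
= 7/65 * 1/4 = 7/260

7/260


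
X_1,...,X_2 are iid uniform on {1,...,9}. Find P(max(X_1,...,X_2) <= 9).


P(max <= 9) = P(all X_i <= 9) = (P(X_1 <= 9))^2
= (9/9)^2 = 1^2 = 1

1


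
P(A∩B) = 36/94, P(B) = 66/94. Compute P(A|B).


P(A|B) = P(A∩B)/P(B) = (36/94)/(66/94) = 36/66 = 6/11

6/11


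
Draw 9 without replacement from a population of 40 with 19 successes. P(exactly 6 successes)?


P(X=6) = C(19,6)*C(21,3) / C(40,9)
= 27132*1330 / 273438880
= 36085560/273438880 = 2793/21164

2793/21164


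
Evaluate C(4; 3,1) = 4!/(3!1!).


4! = 24
Denominator: 3!=6 * 1!=1
Coefficient = 24 / 6 = 4

4


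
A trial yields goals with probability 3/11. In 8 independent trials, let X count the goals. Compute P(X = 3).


P(X=3) = C(8,3) * p^3 * (1-p)^5
= 56 * 27/1331 * 32768/161051
= 49545216/214358881

49545216/214358881


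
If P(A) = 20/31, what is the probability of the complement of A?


P(A') = 1 - P(A) = 1 - 20/31 = 11/31

11/31


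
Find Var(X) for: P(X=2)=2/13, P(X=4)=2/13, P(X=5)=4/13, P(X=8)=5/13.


E[X] = 72/13, E[X^2] = 460/13
Var(X) = E[X^2] - (E[X])^2 = 460/13 - (72/13)^2 = 796/169

796/169


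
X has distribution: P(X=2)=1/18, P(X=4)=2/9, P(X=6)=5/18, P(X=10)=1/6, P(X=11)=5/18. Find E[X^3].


E[X^3] = sum(g(x)*P(x))
= 8*1/18 + 64*2/9 + 216*5/18 + 1000*1/6 + 1331*5/18
= 10999/18

10999/18


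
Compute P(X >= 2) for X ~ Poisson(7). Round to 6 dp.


P(X>=2) = 1 - P(X<=1) = 1 - (e^(-7)*7^0/0! + e^(-7)*7^1/1!)
≈ 1 - (0.0009118820 + 0.0063831738)
= 1 - 0.0072950558 = 0.9927049442
≈ 0.992705

0.992705


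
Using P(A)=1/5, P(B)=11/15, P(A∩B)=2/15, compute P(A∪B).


P(A∪B) = P(A) + P(B) - P(A∩B)
= 1/5 + 11/15 - 2/15 = 4/5

4/5


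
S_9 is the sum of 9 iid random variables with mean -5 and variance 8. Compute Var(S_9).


By independence, Var(S_n) = n*Var(X_1) = 9*8 = 72

72


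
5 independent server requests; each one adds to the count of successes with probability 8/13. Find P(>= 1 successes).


P(at least one) = 1 - P(none)
P(none) = (1 - 8/13)^5 = (5/13)^5 = 3125/371293
P(at least one) = 1 - 3125/371293 = 368168/371293

368168/371293


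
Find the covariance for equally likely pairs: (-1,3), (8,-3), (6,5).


E[X]=13/3, E[Y]=5/3, E[XY]=1
Cov(X,Y) = E[XY] - E[X]E[Y] = 1 - 13/3*5/3 = -56/9

-56/9


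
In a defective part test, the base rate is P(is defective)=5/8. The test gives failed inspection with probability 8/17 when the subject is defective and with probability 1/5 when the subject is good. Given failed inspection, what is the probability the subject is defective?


P(A) = P(A|B)P(B) + P(A|B')P(B') = 8/17*5/8 + 1/5*3/8 = 251/680
P(B|A) = P(A|B)P(B)/P(A) = (5/17)/(251/680) = 200/251

200/251


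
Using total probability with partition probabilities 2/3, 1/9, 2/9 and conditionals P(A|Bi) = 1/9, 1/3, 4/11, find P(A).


P(A) = P(A|B1)P(B1) + P(A|B2)P(B2) + P(A|B3)P(B3)
= 1/9*2/3 + 1/3*1/9 + 4/11*2/9
= 2/27 + 1/27 + 8/99 = 19/99

19/99


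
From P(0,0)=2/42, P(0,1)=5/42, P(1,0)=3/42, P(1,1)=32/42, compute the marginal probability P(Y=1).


P(Y=1) = P(0,1)+P(1,1) = 5/42 + 32/42 = 37/42

37/42


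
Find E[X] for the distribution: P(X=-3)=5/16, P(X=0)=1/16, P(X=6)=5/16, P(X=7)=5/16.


E[X] = sum(x * P(x))
= -3*5/16 + 0*1/16 + 6*5/16 + 7*5/16
= 25/8

25/8


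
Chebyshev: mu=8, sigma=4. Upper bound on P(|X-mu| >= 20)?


k = 20/4 = 5
Chebyshev: P(|X-mu| >= k*sigma) <= 1/k^2 = 1/5^2 = 1/25

1/25


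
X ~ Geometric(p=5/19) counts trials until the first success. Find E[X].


For geometric (trials until first success), E[X] = 1/p = 1/(5/19) = 19/5

19/5


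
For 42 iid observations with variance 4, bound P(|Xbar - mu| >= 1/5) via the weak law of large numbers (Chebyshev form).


Var(Xbar) = Var(X)/n = 4/42
Chebyshev: P(|Xbar-mu| >= 1/5) <= Var(Xbar)/(1/5)^2 = (2/21)/(1/25) = 50/21
Bound exceeds 1, so trivial bound: 1

1


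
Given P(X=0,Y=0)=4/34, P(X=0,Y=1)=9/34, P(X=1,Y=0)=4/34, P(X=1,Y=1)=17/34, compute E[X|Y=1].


P(Y=1) = 26/34
E[X|Y=1] = (0*9 + 1*17)/26 = 17/26

17/26


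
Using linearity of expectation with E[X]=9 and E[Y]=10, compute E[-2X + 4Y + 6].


E[-2X + 4Y + 6] = -2*E[X] + 4*E[Y] + 6
= (-2)*(9) + (4)*(10) + (6)
= -18 + 40 + 6 = 28

28


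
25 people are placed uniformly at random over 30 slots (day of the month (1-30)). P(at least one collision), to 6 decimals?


P(all different) = prod((30-i)/30 for i=0..24) = 0.000000
P(at least one match) = 1 - 0.000000 = 1.000000

1.000000


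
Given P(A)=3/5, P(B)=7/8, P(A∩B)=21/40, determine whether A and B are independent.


P(A)*P(B) = 3/5*7/8 = 21/40
P(A∩B) = 21/40, which equals P(A)P(B), so independent

Yes, A and B are independent


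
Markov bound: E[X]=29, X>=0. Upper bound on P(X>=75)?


Markov: P(X >= a) <= E[X]/a
P(X >= 75) <= 29/75

29/75


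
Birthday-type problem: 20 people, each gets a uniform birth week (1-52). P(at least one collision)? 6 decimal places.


P(all different) = prod((52-i)/52 for i=0..19) = 0.014669
P(at least one match) = 1 - 0.014669 = 0.985331

0.985331


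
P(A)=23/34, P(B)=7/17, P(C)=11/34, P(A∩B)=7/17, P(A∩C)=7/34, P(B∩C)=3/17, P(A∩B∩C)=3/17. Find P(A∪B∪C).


P(A∪B∪C) = P(A)+P(B)+P(C) - P(AB)-P(AC)-P(BC) + P(ABC)
= 23/34+7/17+11/34 - 7/17-7/34-3/17 + 3/17
= 27/34

27/34


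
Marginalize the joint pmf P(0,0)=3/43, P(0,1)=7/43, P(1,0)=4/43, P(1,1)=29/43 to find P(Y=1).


P(Y=1) = P(0,1)+P(1,1) = 7/43 + 29/43 = 36/43

36/43


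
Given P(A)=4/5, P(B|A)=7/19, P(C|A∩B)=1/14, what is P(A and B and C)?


P(A∩B∩C) = P(A) * P(B|A) * P(C|A∩B)
= 4/5 * 7/19 * 1/14
= 28/95 * 1/14 = 2/95

2/95


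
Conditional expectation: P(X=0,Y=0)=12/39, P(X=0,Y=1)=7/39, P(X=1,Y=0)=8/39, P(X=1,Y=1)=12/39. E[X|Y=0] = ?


P(Y=0) = 20/39
E[X|Y=0] = (0*12 + 1*8)/20 = 8/20 = 2/5

2/5


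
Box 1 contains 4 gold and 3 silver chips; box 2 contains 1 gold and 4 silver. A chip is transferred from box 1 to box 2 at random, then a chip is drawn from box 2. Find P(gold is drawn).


P(transfer gold) = 4/7; P(transfer silver) = 3/7
If gold transferred: Urn II has 2 gold of 6, so P(gold|gold moved) = 1/3
If silver transferred: Urn II has 1 gold of 6, so P(gold|silver moved) = 1/6
By total probability: P(gold) = 4/7*1/3 + 3/7*1/6 = 11/42

11/42


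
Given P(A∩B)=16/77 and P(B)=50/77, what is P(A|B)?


P(A|B) = P(A∩B)/P(B) = (16/77)/(50/77) = 16/50 = 8/25

8/25


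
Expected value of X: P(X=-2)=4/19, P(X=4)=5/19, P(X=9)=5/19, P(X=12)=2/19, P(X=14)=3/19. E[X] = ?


E[X] = sum(x * P(x))
= -2*4/19 + 4*5/19 + 9*5/19 + 12*2/19 + 14*3/19
= 123/19

123/19


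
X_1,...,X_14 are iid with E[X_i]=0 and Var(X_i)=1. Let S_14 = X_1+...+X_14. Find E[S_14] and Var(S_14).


E[S_n] = n*mu = 14*0 = 0
Var(S_n) = n*sigma^2 = 14*1 = 14

E[S_14]=0, Var(S_14)=14


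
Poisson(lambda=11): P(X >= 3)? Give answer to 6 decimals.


P(X>=3) = 1 - P(X<=2) = 1 - (e^(-11)*11^0/0! + e^(-11)*11^1/1! + e^(-11)*11^2/2!)
≈ 1 - (0.0000167017 + 0.0001837187 + 0.0010104529)
= 1 - 0.0012108733 = 0.9987891267
≈ 0.998789

0.998789


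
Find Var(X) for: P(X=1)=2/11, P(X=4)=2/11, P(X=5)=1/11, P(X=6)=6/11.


E[X] = 51/11, E[X^2] = 25
Var(X) = E[X^2] - (E[X])^2 = 25 - (51/11)^2 = 424/121

424/121


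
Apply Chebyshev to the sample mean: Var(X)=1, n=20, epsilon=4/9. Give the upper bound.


Var(Xbar) = Var(X)/n = 1/20
Chebyshev: P(|Xbar-mu| >= 4/9) <= Var(Xbar)/(4/9)^2 = (1/20)/(16/81) = 81/320

81/320


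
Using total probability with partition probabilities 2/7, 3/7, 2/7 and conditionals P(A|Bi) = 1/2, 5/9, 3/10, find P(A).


P(A) = P(A|B1)P(B1) + P(A|B2)P(B2) + P(A|B3)P(B3)
= 1/2*2/7 + 5/9*3/7 + 3/10*2/7
= 1/7 + 5/21 + 3/35 = 7/15

7/15


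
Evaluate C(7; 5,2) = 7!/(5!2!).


7! = 5040
Denominator: 5!=120 * 2!=2
Coefficient = 5040 / 240 = 21

21


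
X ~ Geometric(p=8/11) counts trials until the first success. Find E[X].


For geometric (trials until first success), E[X] = 1/p = 1/(8/11) = 11/8

11/8


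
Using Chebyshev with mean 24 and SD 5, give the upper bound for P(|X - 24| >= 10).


k = 10/5 = 2
Chebyshev: P(|X-mu| >= k*sigma) <= 1/k^2 = 1/2^2 = 1/4

1/4


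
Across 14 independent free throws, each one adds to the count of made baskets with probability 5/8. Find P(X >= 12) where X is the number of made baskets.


P(X>=12) = P(X=12) + P(X=13) + P(X=14)
= 199951171875/4398046511104 + 25634765625/2199023255552 + 6103515625/4398046511104
= 128662109375/2199023255552

128662109375/2199023255552


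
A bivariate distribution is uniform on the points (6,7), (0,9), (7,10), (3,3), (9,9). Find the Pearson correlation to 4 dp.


Cov(X,Y) = 2.4000, Var(X) = 10.0000, Var(Y) = 6.2400
rho = Cov/(sqrt(VarX)*sqrt(VarY)) = 0.3038

0.3038


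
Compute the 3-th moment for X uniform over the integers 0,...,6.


E[X^3] = (1/7) * sum(x^3 for x=0..6)
= 441/7 = 63

63


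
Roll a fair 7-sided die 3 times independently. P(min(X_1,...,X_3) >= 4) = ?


P(min >= 4) = P(all X_i >= 4) = (P(X_1 >= 4))^3
= (4/7)^3 = 64/343

64/343


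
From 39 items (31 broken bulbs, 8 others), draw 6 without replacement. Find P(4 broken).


P(X=4) = C(31,4)*C(8,2) / C(39,6)
= 31465*28 / 3262623
= 881020/3262623 = 125860/466089

125860/466089


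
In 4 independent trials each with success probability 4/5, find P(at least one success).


P(at least one) = 1 - P(none)
P(none) = (1 - 4/5)^4 = (1/5)^4 = 1/625
P(at least one) = 1 - 1/625 = 624/625

624/625


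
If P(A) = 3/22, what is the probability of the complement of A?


P(A') = 1 - P(A) = 1 - 3/22 = 19/22

19/22


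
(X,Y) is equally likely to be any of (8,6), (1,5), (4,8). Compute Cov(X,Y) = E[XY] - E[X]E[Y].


E[X]=13/3, E[Y]=19/3, E[XY]=85/3
Cov(X,Y) = E[XY] - E[X]E[Y] = 85/3 - 13/3*19/3 = 8/9

8/9


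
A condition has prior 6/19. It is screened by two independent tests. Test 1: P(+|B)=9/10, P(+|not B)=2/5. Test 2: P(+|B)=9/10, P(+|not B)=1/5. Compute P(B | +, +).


After test 1: P(+) = 9/10*6/19 + 2/5*13/19 = 53/95
P(B|+) = (27/95)/(53/95) = 27/53
After test 2 (use post1 as new prior): P(+) = 9/10*27/53 + 1/5*26/53 = 59/106
P(B|+,+) = (243/530)/(59/106) = 243/295

243/295


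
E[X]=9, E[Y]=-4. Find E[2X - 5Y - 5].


E[2X - 5Y - 5] = 2*E[X] - 5*E[Y] - 5
= (2)*(9) + (-5)*(-4) + (-5)
= 18 + 20 - 5 = 33

33


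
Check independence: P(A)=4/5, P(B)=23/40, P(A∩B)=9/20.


P(A)*P(B) = 4/5*23/40 = 23/50
P(A∩B) = 9/20 != 23/50, so not independent

No, A and B are not independent


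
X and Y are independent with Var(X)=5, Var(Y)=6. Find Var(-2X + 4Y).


Independence => Cov(X,Y)=0
Var(-2X + 4Y) = (-2)^2*Var(X) + 4^2*Var(Y)
= 4*5 + 16*6 = 116

116


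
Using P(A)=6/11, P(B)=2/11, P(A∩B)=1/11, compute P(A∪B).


P(A∪B) = P(A) + P(B) - P(A∩B)
= 6/11 + 2/11 - 1/11 = 7/11

7/11


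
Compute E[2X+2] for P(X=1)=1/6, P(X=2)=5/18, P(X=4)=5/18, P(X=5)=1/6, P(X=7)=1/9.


E[2X+2] = sum(g(x)*P(x))
= 4*1/6 + 6*5/18 + 10*5/18 + 12*1/6 + 16*1/9
= 80/9

80/9


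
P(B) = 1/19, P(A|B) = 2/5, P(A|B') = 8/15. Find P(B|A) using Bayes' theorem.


P(A) = P(A|B)P(B) + P(A|B')P(B') = 2/5*1/19 + 8/15*18/19 = 10/19
P(B|A) = P(A|B)P(B)/P(A) = (2/95)/(10/19) = 1/25

1/25


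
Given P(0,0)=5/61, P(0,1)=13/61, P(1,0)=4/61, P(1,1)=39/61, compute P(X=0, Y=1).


Read from table: P(X=0, Y=1) = 13/61

13/61


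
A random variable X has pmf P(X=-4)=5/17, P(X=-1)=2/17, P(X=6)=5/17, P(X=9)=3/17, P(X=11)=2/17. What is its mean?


E[X] = sum(x * P(x))
= -4*5/17 - 1*2/17 + 6*5/17 + 9*3/17 + 11*2/17
= 57/17

57/17


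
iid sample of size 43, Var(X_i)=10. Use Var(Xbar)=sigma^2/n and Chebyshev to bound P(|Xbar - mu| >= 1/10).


Var(Xbar) = Var(X)/n = 10/43
Chebyshev: P(|Xbar-mu| >= 1/10) <= Var(Xbar)/(1/10)^2 = (10/43)/(1/100) = 1000/43
Bound exceeds 1, so trivial bound: 1

1


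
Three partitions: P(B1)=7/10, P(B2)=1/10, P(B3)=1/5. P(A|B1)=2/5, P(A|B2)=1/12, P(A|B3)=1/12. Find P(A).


P(A) = P(A|B1)P(B1) + P(A|B2)P(B2) + P(A|B3)P(B3)
= 2/5*7/10 + 1/12*1/10 + 1/12*1/5
= 7/25 + 1/120 + 1/60 = 61/200

61/200


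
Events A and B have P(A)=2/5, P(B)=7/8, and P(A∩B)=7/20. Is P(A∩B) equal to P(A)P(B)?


P(A)*P(B) = 2/5*7/8 = 7/20
P(A∩B) = 7/20, which equals P(A)P(B), so independent

Yes, A and B are independent


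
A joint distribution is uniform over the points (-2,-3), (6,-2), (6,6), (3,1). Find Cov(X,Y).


E[X]=13/4, E[Y]=1/2, E[XY]=33/4
Cov(X,Y) = E[XY] - E[X]E[Y] = 33/4 - 13/4*1/2 = 53/8

53/8


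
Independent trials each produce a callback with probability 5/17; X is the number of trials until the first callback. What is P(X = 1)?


P(X=1) = (1-p)^0 * p = (12/17)^0 * 5/17
= 1 * 5/17 = 5/17

5/17


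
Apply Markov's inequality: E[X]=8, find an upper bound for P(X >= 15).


Markov: P(X >= a) <= E[X]/a
P(X >= 15) <= 8/15

8/15


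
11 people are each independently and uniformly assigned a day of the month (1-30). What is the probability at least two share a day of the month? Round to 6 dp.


P(all different) = prod((30-i)/30 for i=0..10) = 0.123093
P(at least one match) = 1 - 0.123093 = 0.876907

0.876907


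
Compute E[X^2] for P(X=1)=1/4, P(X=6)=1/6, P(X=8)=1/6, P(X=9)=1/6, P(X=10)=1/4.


E[X^2] = sum(g(x)*P(x))
= 1*1/4 + 36*1/6 + 64*1/6 + 81*1/6 + 100*1/4
= 665/12

665/12


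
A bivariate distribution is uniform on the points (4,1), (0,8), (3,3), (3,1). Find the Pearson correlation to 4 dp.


Cov(X,Y) = -4.1250, Var(X) = 2.2500, Var(Y) = 8.1875
rho = Cov/(sqrt(VarX)*sqrt(VarY)) = -0.9611

-0.9611


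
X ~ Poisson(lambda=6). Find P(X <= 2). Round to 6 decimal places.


P(X<=2) = e^(-6)*6^0/0! + e^(-6)*6^1/1! + e^(-6)*6^2/2!
≈ 0.0024787522 + 0.0148725131 + 0.0446175392
= 0.0619688045
≈ 0.061969

0.061969


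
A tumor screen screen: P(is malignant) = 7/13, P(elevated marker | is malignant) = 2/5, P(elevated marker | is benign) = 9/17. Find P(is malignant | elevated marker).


P(A) = P(A|B)P(B) + P(A|B')P(B') = 2/5*7/13 + 9/17*6/13 = 508/1105
P(B|A) = P(A|B)P(B)/P(A) = (14/65)/(508/1105) = 119/254

119/254


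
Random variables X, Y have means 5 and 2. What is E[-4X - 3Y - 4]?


E[-4X - 3Y - 4] = -4*E[X] - 3*E[Y] - 4
= (-4)*(5) + (-3)*(2) + (-4)
= -20 - 6 - 4 = -30

-30


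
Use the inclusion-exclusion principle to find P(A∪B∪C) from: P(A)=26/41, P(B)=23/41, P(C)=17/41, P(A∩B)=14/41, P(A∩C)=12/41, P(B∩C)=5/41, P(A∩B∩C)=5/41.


P(A∪B∪C) = P(A)+P(B)+P(C) - P(AB)-P(AC)-P(BC) + P(ABC)
= 26/41+23/41+17/41 - 14/41-12/41-5/41 + 5/41
= 40/41

40/41


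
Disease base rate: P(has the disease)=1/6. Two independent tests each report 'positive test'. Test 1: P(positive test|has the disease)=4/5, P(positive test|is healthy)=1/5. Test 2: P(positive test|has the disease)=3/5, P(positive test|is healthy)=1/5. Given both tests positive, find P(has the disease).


After test 1: P(+) = 4/5*1/6 + 1/5*5/6 = 3/10
P(B|+) = (2/15)/(3/10) = 4/9
After test 2 (use post1 as new prior): P(+) = 3/5*4/9 + 1/5*5/9 = 17/45
P(B|+,+) = (4/15)/(17/45) = 12/17

12/17


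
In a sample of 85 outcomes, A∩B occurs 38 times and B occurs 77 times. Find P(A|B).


P(A|B) = P(A∩B)/P(B) = (38/85)/(77/85) = 38/77

38/77


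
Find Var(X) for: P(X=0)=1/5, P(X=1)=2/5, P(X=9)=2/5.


E[X] = 4, E[X^2] = 164/5
Var(X) = E[X^2] - (E[X])^2 = 164/5 - (4)^2 = 84/5

84/5


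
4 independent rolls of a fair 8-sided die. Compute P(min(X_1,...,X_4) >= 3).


P(min >= 3) = P(all X_i >= 3) = (P(X_1 >= 3))^4
= (6/8)^4 = (3/4)^4 = 81/256

81/256


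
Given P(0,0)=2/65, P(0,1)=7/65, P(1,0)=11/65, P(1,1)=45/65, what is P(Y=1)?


P(Y=1) = P(0,1)+P(1,1) = 7/65 + 45/65 = 52/65 = 4/5

4/5


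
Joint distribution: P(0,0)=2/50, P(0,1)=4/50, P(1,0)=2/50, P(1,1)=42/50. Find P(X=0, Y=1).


Read from table: P(X=0, Y=1) = 4/50 = 2/25

2/25


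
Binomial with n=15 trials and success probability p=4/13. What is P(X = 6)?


P(X=6) = C(15,6) * p^6 * (1-p)^9
= 5005 * 4096/4826809 * 387420489/10604499373
= 610946614333440/3937376385699289

610946614333440/3937376385699289


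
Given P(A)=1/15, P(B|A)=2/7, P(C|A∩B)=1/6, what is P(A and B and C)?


P(A∩B∩C) = P(A) * P(B|A) * P(C|A∩B)
= 1/15 * 2/7 * 1/6
= 2/105 * 1/6 = 1/315

1/315


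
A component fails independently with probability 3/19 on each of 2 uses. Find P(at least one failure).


P(at least one) = 1 - P(none)
P(none) = (1 - 3/19)^2 = (16/19)^2 = 256/361
P(at least one) = 1 - 256/361 = 105/361

105/361


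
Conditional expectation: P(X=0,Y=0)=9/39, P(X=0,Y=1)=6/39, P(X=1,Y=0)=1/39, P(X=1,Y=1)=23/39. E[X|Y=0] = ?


P(Y=0) = 10/39
E[X|Y=0] = (0*9 + 1*1)/10 = 1/10

1/10


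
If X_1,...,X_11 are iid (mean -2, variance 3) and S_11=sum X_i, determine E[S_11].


E[S_n] = n*E[X_1] = 11*-2 = -22

-22


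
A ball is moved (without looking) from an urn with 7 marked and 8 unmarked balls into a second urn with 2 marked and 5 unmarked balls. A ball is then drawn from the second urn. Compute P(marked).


P(transfer marked) = 7/15; P(transfer unmarked) = 8/15
If marked transferred: Urn II has 3 marked of 8, so P(marked|marked moved) = 3/8
If unmarked transferred: Urn II has 2 marked of 8, so P(marked|unmarked moved) = 1/4
By total probability: P(marked) = 7/15*3/8 + 8/15*1/4 = 37/120

37/120


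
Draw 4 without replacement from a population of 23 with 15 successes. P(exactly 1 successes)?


P(X=1) = C(15,1)*C(8,3) / C(23,4)
= 15*56 / 8855
= 840/8855 = 24/253

24/253


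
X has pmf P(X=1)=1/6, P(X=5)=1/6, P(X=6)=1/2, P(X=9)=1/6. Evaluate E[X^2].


E[X^2] = sum(x^2 * P(x))
= 1*1/6 + 25*1/6 + 36*1/2 + 81*1/6
= 215/6

215/6


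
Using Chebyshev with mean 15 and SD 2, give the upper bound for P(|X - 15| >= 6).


k = 6/2 = 3
Chebyshev: P(|X-mu| >= k*sigma) <= 1/k^2 = 1/3^2 = 1/9

1/9


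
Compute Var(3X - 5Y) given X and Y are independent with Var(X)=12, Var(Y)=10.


Independence => Cov(X,Y)=0
Var(3X - 5Y) = 3^2*Var(X) + (-5)^2*Var(Y)
= 9*12 + 25*10 = 358

358


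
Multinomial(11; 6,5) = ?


11! = 39916800
Denominator: 6!=720 * 5!=120
Coefficient = 39916800 / 86400 = 462

462


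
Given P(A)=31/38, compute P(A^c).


P(A') = 1 - P(A) = 1 - 31/38 = 7/38

7/38


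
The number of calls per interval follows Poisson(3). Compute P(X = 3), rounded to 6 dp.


P(X=3) = e^(-3) * 3^3 / 3!
≈ 0.04978706837 * 27 / 6
≈ 0.224042

0.224042


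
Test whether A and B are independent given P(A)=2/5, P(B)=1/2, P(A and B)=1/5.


P(A)*P(B) = 2/5*1/2 = 1/5
P(A∩B) = 1/5, which equals P(A)P(B), so independent

Yes, A and B are independent


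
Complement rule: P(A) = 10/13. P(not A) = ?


P(A') = 1 - P(A) = 1 - 10/13 = 3/13

3/13


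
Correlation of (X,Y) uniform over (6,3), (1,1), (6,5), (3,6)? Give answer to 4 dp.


Cov(X,Y) = 1.7500, Var(X) = 4.5000, Var(Y) = 3.6875
rho = Cov/(sqrt(VarX)*sqrt(VarY)) = 0.4296

0.4296


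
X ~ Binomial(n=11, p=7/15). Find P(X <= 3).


P(X<=3) = P(X=0) + P(X=1) + P(X=2) + P(X=3)
= 8589934592/8649755859375 + 82678120448/8649755859375 + 72343355392/1729951171875 + 63300435968/576650390625
= 93499424768/576650390625

93499424768/576650390625


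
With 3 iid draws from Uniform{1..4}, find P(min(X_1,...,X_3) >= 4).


P(min >= 4) = P(all X_i >= 4) = (P(X_1 >= 4))^3
= (1/4)^3 = 1/64

1/64


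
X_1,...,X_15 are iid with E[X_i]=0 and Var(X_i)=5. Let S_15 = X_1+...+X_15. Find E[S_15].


E[S_n] = n*E[X_1] = 15*0 = 0

0


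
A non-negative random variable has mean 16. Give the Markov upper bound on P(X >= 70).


Markov: P(X >= a) <= E[X]/a
P(X >= 70) <= 16/70 = 8/35

8/35


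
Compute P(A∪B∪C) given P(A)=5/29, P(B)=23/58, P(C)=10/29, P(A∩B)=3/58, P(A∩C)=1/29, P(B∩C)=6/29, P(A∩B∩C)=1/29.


P(A∪B∪C) = P(A)+P(B)+P(C) - P(AB)-P(AC)-P(BC) + P(ABC)
= 5/29+23/58+10/29 - 3/58-1/29-6/29 + 1/29
= 19/29

19/29


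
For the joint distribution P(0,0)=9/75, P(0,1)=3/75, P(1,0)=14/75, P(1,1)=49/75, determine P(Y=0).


P(Y=0) = P(0,0)+P(1,0) = 9/75 + 14/75 = 23/75

23/75


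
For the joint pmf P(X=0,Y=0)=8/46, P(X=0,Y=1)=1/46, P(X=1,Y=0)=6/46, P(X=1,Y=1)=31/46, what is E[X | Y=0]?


P(Y=0) = 14/46
E[X|Y=0] = (0*8 + 1*6)/14 = 6/14 = 3/7

3/7


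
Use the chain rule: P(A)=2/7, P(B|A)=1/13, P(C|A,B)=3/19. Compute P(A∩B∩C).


P(A∩B∩C) = P(A) * P(B|A) * P(C|A∩B)
= 2/7 * 1/13 * 3/19
= 2/91 * 3/19 = 6/1729

6/1729


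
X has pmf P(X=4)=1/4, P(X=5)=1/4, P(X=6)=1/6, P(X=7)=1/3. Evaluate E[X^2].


E[X^2] = sum(x^2 * P(x))
= 16*1/4 + 25*1/4 + 36*1/6 + 49*1/3
= 391/12

391/12


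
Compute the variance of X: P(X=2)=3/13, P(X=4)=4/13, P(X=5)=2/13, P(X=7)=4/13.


E[X] = 60/13, E[X^2] = 322/13
Var(X) = E[X^2] - (E[X])^2 = 322/13 - (60/13)^2 = 586/169

586/169


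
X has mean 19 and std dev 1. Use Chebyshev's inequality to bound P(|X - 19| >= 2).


k = 2/1 = 2
Chebyshev: P(|X-mu| >= k*sigma) <= 1/k^2 = 1/2^2 = 1/4

1/4


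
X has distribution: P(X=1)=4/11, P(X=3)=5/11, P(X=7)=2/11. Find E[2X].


E[2X] = sum(g(x)*P(x))
= 2*4/11 + 6*5/11 + 14*2/11
= 6

6


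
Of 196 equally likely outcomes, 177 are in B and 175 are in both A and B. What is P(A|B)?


P(A|B) = P(A∩B)/P(B) = (175/196)/(177/196) = 175/177

175/177


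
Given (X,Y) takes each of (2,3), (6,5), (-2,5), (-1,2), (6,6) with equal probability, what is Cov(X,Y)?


E[X]=11/5, E[Y]=21/5, E[XY]=12
Cov(X,Y) = E[XY] - E[X]E[Y] = 12 - 11/5*21/5 = 69/25

69/25


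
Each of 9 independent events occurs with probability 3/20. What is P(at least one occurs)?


P(at least one) = 1 - P(none)
P(none) = (1 - 3/20)^9 = (17/20)^9 = 118587876497/512000000000
P(at least one) = 1 - 118587876497/512000000000 = 393412123503/512000000000

393412123503/512000000000


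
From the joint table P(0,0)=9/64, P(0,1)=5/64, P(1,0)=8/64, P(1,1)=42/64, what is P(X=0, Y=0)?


Read from table: P(X=0, Y=0) = 9/64

9/64


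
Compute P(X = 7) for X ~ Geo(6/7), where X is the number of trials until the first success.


P(X=7) = (1-p)^6 * p = (1/7)^6 * 6/7
= 1/117649 * 6/7 = 6/823543

6/823543


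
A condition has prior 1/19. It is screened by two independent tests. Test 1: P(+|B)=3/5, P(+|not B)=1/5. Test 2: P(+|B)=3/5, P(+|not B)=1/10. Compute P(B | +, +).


After test 1: P(+) = 3/5*1/19 + 1/5*18/19 = 21/95
P(B|+) = (3/95)/(21/95) = 1/7
After test 2 (use post1 as new prior): P(+) = 3/5*1/7 + 1/10*6/7 = 6/35
P(B|+,+) = (3/35)/(6/35) = 1/2

1/2


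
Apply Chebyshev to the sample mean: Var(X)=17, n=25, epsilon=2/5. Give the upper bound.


Var(Xbar) = Var(X)/n = 17/25
Chebyshev: P(|Xbar-mu| >= 2/5) <= Var(Xbar)/(2/5)^2 = (17/25)/(4/25) = 17/4
Bound exceeds 1, so trivial bound: 1

1


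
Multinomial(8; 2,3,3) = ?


8! = 40320
Denominator: 2!=2 * 3!=6 * 3!=6
Coefficient = 40320 / 72 = 560

560


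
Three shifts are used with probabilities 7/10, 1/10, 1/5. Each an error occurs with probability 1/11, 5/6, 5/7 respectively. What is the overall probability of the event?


P(A) = P(A|B1)P(B1) + P(A|B2)P(B2) + P(A|B3)P(B3)
= 1/11*7/10 + 5/6*1/10 + 5/7*1/5
= 7/110 + 1/12 + 1/7 = 1339/4620

1339/4620


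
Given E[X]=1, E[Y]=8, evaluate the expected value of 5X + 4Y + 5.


E[5X + 4Y + 5] = 5*E[X] + 4*E[Y] + 5
= (5)*(1) + (4)*(8) + (5)
= 5 + 32 + 5 = 42

42


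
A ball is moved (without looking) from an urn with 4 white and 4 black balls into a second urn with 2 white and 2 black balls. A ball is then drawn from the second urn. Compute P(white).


P(transfer white) = 4/8 = 1/2; P(transfer black) = 1/2
If white transferred: Urn II has 3 white of 5, so P(white|white moved) = 3/5
If black transferred: Urn II has 2 white of 5, so P(white|black moved) = 2/5
By total probability: P(white) = 1/2*3/5 + 1/2*2/5 = 1/2

1/2


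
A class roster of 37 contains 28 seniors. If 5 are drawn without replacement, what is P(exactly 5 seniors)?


P(X=5) = C(28,5)*C(9,0) / C(37,5)
= 98280*1 / 435897
= 98280/435897 = 1560/6919

1560/6919


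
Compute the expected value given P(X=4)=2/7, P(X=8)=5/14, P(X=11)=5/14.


E[X] = sum(x * P(x))
= 4*2/7 + 8*5/14 + 11*5/14
= 111/14

111/14


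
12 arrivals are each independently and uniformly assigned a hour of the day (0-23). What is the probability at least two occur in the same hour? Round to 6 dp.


P(all different) = prod((24-i)/24 for i=0..11) = 0.035468
P(at least one match) = 1 - 0.035468 = 0.964532

0.964532


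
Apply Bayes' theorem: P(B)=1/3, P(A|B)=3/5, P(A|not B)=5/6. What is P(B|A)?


P(A) = P(A|B)P(B) + P(A|B')P(B') = 3/5*1/3 + 5/6*2/3 = 34/45
P(B|A) = P(A|B)P(B)/P(A) = (1/5)/(34/45) = 9/34

9/34


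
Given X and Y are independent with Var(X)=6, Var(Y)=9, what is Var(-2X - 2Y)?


Independence => Cov(X,Y)=0
Var(-2X - 2Y) = (-2)^2*Var(X) + (-2)^2*Var(Y)
= 4*6 + 4*9 = 60

60


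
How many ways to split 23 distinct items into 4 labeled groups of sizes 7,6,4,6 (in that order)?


23! = 25852016738884976640000
Denominator: 7!=5040 * 6!=720 * 4!=24 * 6!=720
Coefficient = 25852016738884976640000 / 62705664000 = 412275623760

412275623760


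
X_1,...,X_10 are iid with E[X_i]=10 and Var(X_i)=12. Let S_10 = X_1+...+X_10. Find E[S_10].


E[S_n] = n*E[X_1] = 10*10 = 100

100


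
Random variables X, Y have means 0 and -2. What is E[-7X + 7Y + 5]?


E[-7X + 7Y + 5] = -7*E[X] + 7*E[Y] + 5
= (-7)*(0) + (7)*(-2) + (5)
= 0 - 14 + 5 = -9

-9


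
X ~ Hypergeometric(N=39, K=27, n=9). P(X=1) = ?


P(X=1) = C(27,1)*C(12,8) / C(39,9)
= 27*495 / 211915132
= 13365/211915132 = 1215/19265012

1215/19265012


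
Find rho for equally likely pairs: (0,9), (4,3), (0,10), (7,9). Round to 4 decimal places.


Cov(X,Y) = -2.5625, Var(X) = 8.6875, Var(Y) = 7.6875
rho = Cov/(sqrt(VarX)*sqrt(VarY)) = -0.3136

-0.3136


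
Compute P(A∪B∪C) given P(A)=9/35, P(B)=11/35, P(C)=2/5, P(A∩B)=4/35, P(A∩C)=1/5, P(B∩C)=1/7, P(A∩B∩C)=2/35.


P(A∪B∪C) = P(A)+P(B)+P(C) - P(AB)-P(AC)-P(BC) + P(ABC)
= 9/35+11/35+2/5 - 4/35-1/5-1/7 + 2/35
= 4/7

4/7


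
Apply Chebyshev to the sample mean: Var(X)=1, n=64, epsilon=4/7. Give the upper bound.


Var(Xbar) = Var(X)/n = 1/64
Chebyshev: P(|Xbar-mu| >= 4/7) <= Var(Xbar)/(4/7)^2 = (1/64)/(16/49) = 49/1024

49/1024


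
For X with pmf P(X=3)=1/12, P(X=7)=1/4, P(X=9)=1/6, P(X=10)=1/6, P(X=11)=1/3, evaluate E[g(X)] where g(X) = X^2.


E[X^2] = sum(g(x)*P(x))
= 9*1/12 + 49*1/4 + 81*1/6 + 100*1/6 + 121*1/3
= 167/2

167/2


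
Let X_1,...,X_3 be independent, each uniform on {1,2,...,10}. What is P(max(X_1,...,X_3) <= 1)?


P(max <= 1) = P(all X_i <= 1) = (P(X_1 <= 1))^3
= (1/10)^3 = 1/1000

1/1000


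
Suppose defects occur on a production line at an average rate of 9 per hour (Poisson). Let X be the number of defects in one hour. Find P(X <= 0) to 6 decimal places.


P(X<=0) = e^(-9)*9^0/0!
≈ 0.0001234098
≈ 0.000123

0.000123


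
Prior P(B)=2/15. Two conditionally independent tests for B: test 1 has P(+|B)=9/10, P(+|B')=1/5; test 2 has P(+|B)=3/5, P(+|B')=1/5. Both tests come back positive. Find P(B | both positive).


After test 1: P(+) = 9/10*2/15 + 1/5*13/15 = 22/75
P(B|+) = (3/25)/(22/75) = 9/22
After test 2 (use post1 as new prior): P(+) = 3/5*9/22 + 1/5*13/22 = 4/11
P(B|+,+) = (27/110)/(4/11) = 27/40

27/40


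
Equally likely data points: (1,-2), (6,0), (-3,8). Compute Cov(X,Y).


E[X]=4/3, E[Y]=2, E[XY]=-26/3
Cov(X,Y) = E[XY] - E[X]E[Y] = -26/3 - 4/3*2 = -34/3

-34/3


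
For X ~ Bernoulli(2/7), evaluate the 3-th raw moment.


For Bernoulli: X in {0,1}
E[X^3] = 0^3*(1-2/7) + 1^3*2/7 = 2/7

2/7


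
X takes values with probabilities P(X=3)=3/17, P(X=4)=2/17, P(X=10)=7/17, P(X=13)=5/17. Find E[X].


E[X] = sum(x * P(x))
= 3*3/17 + 4*2/17 + 10*7/17 + 13*5/17
= 152/17

152/17


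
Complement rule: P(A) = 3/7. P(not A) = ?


P(A') = 1 - P(A) = 1 - 3/7 = 4/7

4/7


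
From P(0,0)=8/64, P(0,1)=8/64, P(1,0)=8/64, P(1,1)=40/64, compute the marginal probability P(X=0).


P(X=0) = P(0,0)+P(0,1) = 8/64 + 8/64 = 16/64 = 1/4

1/4


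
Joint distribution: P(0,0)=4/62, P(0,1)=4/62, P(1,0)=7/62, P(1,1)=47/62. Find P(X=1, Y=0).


Read from table: P(X=1, Y=0) = 7/62

7/62


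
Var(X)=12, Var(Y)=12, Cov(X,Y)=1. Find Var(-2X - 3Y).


Var(-2X - 3Y) = (-2)^2*Var(X) + (-3)^2*Var(Y) + 2*(-2)*(-3)*Cov(X,Y)
= 4*12 + 9*12 + 12*1
= 48 + 108 + 12 = 168

168


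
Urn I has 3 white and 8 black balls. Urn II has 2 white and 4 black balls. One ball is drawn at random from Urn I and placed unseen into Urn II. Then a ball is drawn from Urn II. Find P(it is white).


P(transfer white) = 3/11; P(transfer black) = 8/11
If white transferred: Urn II has 3 white of 7, so P(white|white moved) = 3/7
If black transferred: Urn II has 2 white of 7, so P(white|black moved) = 2/7
By total probability: P(white) = 3/11*3/7 + 8/11*2/7 = 25/77

25/77


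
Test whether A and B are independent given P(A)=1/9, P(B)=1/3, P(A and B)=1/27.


P(A)*P(B) = 1/9*1/3 = 1/27
P(A∩B) = 1/27, which equals P(A)P(B), so independent

Yes, A and B are independent


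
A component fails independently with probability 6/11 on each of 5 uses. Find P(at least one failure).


P(at least one) = 1 - P(none)
P(none) = (1 - 6/11)^5 = (5/11)^5 = 3125/161051
P(at least one) = 1 - 3125/161051 = 157926/161051

157926/161051


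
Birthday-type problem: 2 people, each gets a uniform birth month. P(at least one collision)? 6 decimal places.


P(all different) = prod((12-i)/12 for i=0..1) = 0.916667
P(at least one match) = 1 - 0.916667 = 0.083333

0.083333


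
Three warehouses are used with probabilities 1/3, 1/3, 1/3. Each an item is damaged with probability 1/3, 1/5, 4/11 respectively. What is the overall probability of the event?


P(A) = P(A|B1)P(B1) + P(A|B2)P(B2) + P(A|B3)P(B3)
= 1/3*1/3 + 1/5*1/3 + 4/11*1/3
= 1/9 + 1/15 + 4/33 = 148/495

148/495


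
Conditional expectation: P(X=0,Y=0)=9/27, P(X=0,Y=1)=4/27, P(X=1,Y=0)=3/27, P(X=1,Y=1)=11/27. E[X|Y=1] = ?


P(Y=1) = 15/27
E[X|Y=1] = (0*4 + 1*11)/15 = 11/15

11/15


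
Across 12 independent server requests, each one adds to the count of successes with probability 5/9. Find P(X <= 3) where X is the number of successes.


P(X<=3) = P(X=0) + P(X=1) + P(X=2) + P(X=3)
= 16777216/282429536481 + 83886080/94143178827 + 576716800/94143178827 + 7208960000/282429536481
= 3069181952/94143178827

3069181952/94143178827


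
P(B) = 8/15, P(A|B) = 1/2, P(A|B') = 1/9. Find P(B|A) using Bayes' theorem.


P(A) = P(A|B)P(B) + P(A|B')P(B') = 1/2*8/15 + 1/9*7/15 = 43/135
P(B|A) = P(A|B)P(B)/P(A) = (4/15)/(43/135) = 36/43

36/43


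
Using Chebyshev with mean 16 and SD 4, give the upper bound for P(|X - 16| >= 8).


k = 8/4 = 2
Chebyshev: P(|X-mu| >= k*sigma) <= 1/k^2 = 1/2^2 = 1/4

1/4


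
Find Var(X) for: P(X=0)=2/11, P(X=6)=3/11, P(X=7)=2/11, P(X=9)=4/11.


E[X] = 68/11, E[X^2] = 530/11
Var(X) = E[X^2] - (E[X])^2 = 530/11 - (68/11)^2 = 1206/121

1206/121


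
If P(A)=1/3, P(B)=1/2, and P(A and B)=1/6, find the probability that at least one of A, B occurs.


P(A∪B) = P(A) + P(B) - P(A∩B)
= 1/3 + 1/2 - 1/6 = 2/3

2/3


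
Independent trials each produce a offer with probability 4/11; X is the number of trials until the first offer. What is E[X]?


For geometric (trials until first success), E[X] = 1/p = 1/(4/11) = 11/4

11/4


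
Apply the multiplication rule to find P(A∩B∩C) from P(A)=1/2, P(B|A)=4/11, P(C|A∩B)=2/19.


P(A∩B∩C) = P(A) * P(B|A) * P(C|A∩B)
= 1/2 * 4/11 * 2/19
= 2/11 * 2/19 = 4/209

4/209


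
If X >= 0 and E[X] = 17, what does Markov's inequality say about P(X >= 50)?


Markov: P(X >= a) <= E[X]/a
P(X >= 50) <= 17/50

17/50


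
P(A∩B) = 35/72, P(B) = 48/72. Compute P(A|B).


P(A|B) = P(A∩B)/P(B) = (35/72)/(48/72) = 35/48

35/48


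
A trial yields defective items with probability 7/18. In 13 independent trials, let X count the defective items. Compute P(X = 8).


P(X=8) = C(13,8) * p^8 * (1-p)^5
= 1287 * 5764801/11019960576 * 161051/1889568
= 132765056116693/2313662762852352

132765056116693/2313662762852352


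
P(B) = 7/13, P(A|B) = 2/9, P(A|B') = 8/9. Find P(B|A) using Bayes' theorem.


P(A) = P(A|B)P(B) + P(A|B')P(B') = 2/9*7/13 + 8/9*6/13 = 62/117
P(B|A) = P(A|B)P(B)/P(A) = (14/117)/(62/117) = 7/31

7/31


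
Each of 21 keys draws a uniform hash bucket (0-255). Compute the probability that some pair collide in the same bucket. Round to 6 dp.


P(all different) = prod((256-i)/256 for i=0..20) = 0.430362
P(at least one match) = 1 - 0.430362 = 0.569638

0.569638


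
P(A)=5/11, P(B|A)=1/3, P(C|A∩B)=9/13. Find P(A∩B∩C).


P(A∩B∩C) = P(A) * P(B|A) * P(C|A∩B)
= 5/11 * 1/3 * 9/13
= 5/33 * 9/13 = 15/143

15/143


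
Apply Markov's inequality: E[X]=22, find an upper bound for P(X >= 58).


Markov: P(X >= a) <= E[X]/a
P(X >= 58) <= 22/58 = 11/29

11/29


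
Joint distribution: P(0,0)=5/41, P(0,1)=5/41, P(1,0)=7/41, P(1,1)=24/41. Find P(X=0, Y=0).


Read from table: P(X=0, Y=0) = 5/41

5/41


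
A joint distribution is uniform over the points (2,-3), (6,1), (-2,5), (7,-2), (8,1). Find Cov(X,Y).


E[X]=21/5, E[Y]=2/5, E[XY]=-16/5
Cov(X,Y) = E[XY] - E[X]E[Y] = -16/5 - 21/5*2/5 = -122/25

-122/25


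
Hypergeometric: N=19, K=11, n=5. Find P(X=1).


P(X=1) = C(11,1)*C(8,4) / C(19,5)
= 11*70 / 11628
= 770/11628 = 385/5814

385/5814


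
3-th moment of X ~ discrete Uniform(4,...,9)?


E[X^3] = (1/6) * sum(x^3 for x=4..9)
= 1989/6 = 663/2

663/2


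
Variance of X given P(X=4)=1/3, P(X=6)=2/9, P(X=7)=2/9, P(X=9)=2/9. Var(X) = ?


E[X] = 56/9, E[X^2] = 380/9
Var(X) = E[X^2] - (E[X])^2 = 380/9 - (56/9)^2 = 284/81

284/81


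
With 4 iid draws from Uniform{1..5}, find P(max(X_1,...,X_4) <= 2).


P(max <= 2) = P(all X_i <= 2) = (P(X_1 <= 2))^4
= (2/5)^4 = 16/625

16/625


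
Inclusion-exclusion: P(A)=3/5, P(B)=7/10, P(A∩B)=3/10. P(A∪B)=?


P(A∪B) = P(A) + P(B) - P(A∩B)
= 3/5 + 7/10 - 3/10 = 1

1


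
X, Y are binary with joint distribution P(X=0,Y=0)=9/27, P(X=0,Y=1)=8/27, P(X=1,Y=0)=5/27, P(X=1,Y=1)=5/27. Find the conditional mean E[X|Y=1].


P(Y=1) = 13/27
E[X|Y=1] = (0*8 + 1*5)/13 = 5/13

5/13


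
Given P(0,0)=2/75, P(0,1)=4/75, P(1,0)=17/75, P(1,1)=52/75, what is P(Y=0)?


P(Y=0) = P(0,0)+P(1,0) = 2/75 + 17/75 = 19/75

19/75


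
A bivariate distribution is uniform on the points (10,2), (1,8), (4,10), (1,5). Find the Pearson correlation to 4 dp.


Cov(X,Y) = -6.7500, Var(X) = 13.5000, Var(Y) = 9.1875
rho = Cov/(sqrt(VarX)*sqrt(VarY)) = -0.6061

-0.6061


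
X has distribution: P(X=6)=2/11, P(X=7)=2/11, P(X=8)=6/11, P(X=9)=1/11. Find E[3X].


E[3X] = sum(g(x)*P(x))
= 18*2/11 + 21*2/11 + 24*6/11 + 27*1/11
= 249/11

249/11


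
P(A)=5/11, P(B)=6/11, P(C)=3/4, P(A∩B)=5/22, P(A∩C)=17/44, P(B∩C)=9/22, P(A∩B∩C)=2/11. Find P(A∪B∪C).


P(A∪B∪C) = P(A)+P(B)+P(C) - P(AB)-P(AC)-P(BC) + P(ABC)
= 5/11+6/11+3/4 - 5/22-17/44-9/22 + 2/11
= 10/11

10/11


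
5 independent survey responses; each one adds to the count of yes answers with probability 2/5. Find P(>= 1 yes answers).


P(at least one) = 1 - P(none)
P(none) = (1 - 2/5)^5 = (3/5)^5 = 243/3125
P(at least one) = 1 - 243/3125 = 2882/3125

2882/3125


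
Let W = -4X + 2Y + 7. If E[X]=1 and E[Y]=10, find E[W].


E[-4X + 2Y + 7] = -4*E[X] + 2*E[Y] + 7
= (-4)*(1) + (2)*(10) + (7)
= -4 + 20 + 7 = 23

23


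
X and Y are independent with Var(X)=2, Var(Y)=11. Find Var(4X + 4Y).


Independence => Cov(X,Y)=0
Var(4X + 4Y) = 4^2*Var(X) + 4^2*Var(Y)
= 16*2 + 16*11 = 208

208


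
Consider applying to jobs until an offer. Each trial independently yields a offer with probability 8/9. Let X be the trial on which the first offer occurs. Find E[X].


For geometric (trials until first success), E[X] = 1/p = 1/(8/9) = 9/8

9/8


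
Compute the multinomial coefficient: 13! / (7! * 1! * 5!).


13! = 6227020800
Denominator: 7!=5040 * 1!=1 * 5!=120
Coefficient = 6227020800 / 604800 = 10296

10296


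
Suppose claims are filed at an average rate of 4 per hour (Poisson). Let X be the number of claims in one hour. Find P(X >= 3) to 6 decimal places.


P(X>=3) = 1 - P(X<=2) = 1 - (e^(-4)*4^0/0! + e^(-4)*4^1/1! + e^(-4)*4^2/2!)
≈ 1 - (0.0183156389 + 0.0732625556 + 0.1465251111)
= 1 - 0.2381033056 = 0.7618966944
≈ 0.761897

0.761897


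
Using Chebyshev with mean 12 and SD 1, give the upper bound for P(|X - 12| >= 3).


k = 3/1 = 3
Chebyshev: P(|X-mu| >= k*sigma) <= 1/k^2 = 1/3^2 = 1/9

1/9


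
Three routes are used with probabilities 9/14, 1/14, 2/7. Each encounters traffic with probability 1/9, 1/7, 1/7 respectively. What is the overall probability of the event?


P(A) = P(A|B1)P(B1) + P(A|B2)P(B2) + P(A|B3)P(B3)
= 1/9*9/14 + 1/7*1/14 + 1/7*2/7
= 1/14 + 1/98 + 2/49 = 6/49

6/49


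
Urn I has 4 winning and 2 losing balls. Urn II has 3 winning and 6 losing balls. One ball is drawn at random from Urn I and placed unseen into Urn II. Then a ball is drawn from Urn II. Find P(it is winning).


P(transfer winning) = 4/6 = 2/3; P(transfer losing) = 1/3
If winning transferred: Urn II has 4 winning of 10, so P(winning|winning moved) = 2/5
If losing transferred: Urn II has 3 winning of 10, so P(winning|losing moved) = 3/10
By total probability: P(winning) = 2/3*2/5 + 1/3*3/10 = 11/30

11/30


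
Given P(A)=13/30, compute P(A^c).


P(A') = 1 - P(A) = 1 - 13/30 = 17/30

17/30


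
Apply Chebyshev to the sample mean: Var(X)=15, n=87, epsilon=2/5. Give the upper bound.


Var(Xbar) = Var(X)/n = 15/87
Chebyshev: P(|Xbar-mu| >= 2/5) <= Var(Xbar)/(2/5)^2 = (5/29)/(4/25) = 125/116
Bound exceeds 1, so trivial bound: 1

1


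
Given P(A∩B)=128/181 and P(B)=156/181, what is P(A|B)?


P(A|B) = P(A∩B)/P(B) = (128/181)/(156/181) = 128/156 = 32/39

32/39


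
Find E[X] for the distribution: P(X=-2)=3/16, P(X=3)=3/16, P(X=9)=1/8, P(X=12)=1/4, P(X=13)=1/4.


E[X] = sum(x * P(x))
= -2*3/16 + 3*3/16 + 9*1/8 + 12*1/4 + 13*1/4
= 121/16

121/16


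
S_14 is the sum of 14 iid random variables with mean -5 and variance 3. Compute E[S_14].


E[S_n] = n*E[X_1] = 14*-5 = -70

-70


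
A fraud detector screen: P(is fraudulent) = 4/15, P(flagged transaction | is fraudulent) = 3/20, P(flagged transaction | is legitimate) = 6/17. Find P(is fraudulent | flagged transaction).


P(A) = P(A|B)P(B) + P(A|B')P(B') = 3/20*4/15 + 6/17*11/15 = 127/425
P(B|A) = P(A|B)P(B)/P(A) = (1/25)/(127/425) = 17/127

17/127
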